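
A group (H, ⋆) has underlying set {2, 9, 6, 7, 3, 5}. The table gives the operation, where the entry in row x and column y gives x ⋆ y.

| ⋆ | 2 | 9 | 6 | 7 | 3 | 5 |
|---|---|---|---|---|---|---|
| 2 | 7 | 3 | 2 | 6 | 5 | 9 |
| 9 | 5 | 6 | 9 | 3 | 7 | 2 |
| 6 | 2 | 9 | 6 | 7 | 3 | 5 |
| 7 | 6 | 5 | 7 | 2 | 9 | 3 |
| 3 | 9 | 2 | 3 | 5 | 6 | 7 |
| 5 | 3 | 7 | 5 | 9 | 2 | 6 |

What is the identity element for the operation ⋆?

The identity e satisfies e ⋆ x = x for all x, so its row in the table reproduces the column headers.
Row 6 reads: 2, 9, 6, 7, 3, 5 — exactly the header order. So 6 is the identity.
(Structurally, H here is isomorphic to the symmetric group S_3.)

6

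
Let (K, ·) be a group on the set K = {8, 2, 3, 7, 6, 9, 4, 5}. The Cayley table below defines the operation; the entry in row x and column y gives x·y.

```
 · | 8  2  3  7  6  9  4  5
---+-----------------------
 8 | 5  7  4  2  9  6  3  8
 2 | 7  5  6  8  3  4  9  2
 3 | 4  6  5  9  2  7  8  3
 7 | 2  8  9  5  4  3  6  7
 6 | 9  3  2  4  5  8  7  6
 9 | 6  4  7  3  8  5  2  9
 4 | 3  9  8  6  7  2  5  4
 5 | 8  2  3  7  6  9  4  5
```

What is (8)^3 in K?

8

8^1 = 8
8^2 = 8·8 = 5
8^3 = 5·8 = 8
(Structurally, K here is isomorphic to the elementary abelian group (Z_2)^3.)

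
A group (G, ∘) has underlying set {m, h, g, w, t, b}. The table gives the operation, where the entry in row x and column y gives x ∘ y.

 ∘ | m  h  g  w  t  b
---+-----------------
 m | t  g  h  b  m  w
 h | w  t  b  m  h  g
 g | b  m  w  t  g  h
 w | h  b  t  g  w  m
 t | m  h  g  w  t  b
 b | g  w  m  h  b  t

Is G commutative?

w ∘ b = m but b ∘ w = h.
Since w and b do not commute, G is not abelian.

No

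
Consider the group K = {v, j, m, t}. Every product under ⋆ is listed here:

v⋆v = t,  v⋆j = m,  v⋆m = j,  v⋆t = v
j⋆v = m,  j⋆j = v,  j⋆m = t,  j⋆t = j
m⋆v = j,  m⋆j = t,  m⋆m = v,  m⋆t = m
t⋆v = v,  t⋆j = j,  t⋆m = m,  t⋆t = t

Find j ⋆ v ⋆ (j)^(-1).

v

The identity is t. In row j, the entry t sits in column m, so j^(-1) = m.
j ⋆ v = m
m ⋆ m = v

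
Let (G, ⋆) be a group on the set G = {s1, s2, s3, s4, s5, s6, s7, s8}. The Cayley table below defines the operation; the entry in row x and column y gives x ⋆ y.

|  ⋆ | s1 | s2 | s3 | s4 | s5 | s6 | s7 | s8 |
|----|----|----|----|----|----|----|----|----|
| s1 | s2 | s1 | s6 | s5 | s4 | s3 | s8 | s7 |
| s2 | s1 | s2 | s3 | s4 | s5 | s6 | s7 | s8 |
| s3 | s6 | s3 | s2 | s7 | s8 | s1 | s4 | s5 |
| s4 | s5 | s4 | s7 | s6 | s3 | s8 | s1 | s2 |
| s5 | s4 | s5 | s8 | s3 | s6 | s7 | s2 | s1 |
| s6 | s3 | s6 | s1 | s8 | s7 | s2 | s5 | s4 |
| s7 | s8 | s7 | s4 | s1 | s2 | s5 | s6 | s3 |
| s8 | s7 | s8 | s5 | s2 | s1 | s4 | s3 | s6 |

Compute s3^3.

s3^1 = s3
s3^2 = s3 ⋆ s3 = s2
s3^3 = s2 ⋆ s3 = s3

s3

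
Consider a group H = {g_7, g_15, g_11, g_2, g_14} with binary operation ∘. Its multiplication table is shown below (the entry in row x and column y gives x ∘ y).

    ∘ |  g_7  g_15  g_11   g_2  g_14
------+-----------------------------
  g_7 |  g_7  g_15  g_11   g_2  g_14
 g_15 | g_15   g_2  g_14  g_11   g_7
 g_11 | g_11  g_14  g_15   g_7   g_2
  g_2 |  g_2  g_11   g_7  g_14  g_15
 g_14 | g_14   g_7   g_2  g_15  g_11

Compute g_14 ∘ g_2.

g_15

Read row g_14, column g_2: g_14 ∘ g_2 = g_15.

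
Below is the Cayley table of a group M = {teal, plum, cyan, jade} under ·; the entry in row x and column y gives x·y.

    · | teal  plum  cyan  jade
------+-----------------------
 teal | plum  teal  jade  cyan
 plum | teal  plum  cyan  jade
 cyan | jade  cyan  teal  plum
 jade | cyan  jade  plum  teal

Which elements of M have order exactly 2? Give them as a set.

{teal}

Identity is plum. Compute the order of each non-identity element by repeated multiplication:
  teal: teal → plum  (order 2)
  cyan: cyan → teal → jade → plum  (order 4)
  jade: jade → teal → cyan → plum  (order 4)
Elements of order 2: {teal}.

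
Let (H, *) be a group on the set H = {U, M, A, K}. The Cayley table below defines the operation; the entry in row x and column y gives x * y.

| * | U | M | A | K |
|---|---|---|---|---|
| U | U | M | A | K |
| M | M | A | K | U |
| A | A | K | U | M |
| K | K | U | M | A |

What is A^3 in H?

A

A^1 = A
A^2 = A * A = U
A^3 = U * A = A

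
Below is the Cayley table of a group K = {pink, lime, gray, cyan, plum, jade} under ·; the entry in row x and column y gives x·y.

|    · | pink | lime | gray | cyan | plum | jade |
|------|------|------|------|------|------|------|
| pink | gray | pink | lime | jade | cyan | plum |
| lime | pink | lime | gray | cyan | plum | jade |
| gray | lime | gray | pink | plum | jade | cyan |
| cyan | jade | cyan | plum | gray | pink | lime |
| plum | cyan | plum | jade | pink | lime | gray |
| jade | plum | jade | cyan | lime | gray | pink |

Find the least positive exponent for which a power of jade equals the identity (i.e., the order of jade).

6

The identity element is lime (its row matches the header).
jade^1 = jade
jade^2 = jade·jade = pink
jade^3 = pink·jade = plum
jade^4 = plum·jade = gray
jade^5 = gray·jade = cyan
jade^6 = cyan·jade = lime
The first power of jade equal to the identity is jade^6, so ord(jade) = 6.
(Structurally, K here is isomorphic to the cyclic group Z_6.)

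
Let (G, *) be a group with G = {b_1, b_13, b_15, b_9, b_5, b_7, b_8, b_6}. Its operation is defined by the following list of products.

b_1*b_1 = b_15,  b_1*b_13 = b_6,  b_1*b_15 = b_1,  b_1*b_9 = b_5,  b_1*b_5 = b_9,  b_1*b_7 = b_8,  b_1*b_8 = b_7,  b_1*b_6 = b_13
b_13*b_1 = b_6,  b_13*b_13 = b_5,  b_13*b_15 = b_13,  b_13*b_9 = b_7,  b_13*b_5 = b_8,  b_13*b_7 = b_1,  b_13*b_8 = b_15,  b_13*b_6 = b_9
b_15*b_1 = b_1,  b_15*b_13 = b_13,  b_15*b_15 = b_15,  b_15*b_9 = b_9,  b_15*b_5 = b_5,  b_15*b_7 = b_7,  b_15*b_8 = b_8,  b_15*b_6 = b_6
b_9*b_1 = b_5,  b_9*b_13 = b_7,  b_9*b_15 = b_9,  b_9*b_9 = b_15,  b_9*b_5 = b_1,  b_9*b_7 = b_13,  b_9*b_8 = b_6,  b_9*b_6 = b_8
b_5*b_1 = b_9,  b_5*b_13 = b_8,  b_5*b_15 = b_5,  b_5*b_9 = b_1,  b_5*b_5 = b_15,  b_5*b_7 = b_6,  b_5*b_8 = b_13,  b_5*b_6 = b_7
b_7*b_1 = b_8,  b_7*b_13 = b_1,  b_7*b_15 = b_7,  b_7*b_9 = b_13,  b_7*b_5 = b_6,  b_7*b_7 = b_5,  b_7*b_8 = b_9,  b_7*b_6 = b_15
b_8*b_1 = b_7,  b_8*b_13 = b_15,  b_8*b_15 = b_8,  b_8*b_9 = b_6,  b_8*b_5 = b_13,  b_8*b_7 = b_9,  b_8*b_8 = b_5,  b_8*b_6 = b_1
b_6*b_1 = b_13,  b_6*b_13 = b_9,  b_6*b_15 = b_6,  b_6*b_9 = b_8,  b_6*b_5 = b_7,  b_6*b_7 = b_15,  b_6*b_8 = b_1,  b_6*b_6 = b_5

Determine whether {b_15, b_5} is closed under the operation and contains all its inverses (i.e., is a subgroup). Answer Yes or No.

Yes

{b_15, b_5} contains the identity b_15.
Checking products: every product of two elements of {b_15, b_5} (read from the table) lies in {b_15, b_5}, so the set is closed.
In a finite group, a nonempty closed subset is a subgroup. So {b_15, b_5} ≤ G.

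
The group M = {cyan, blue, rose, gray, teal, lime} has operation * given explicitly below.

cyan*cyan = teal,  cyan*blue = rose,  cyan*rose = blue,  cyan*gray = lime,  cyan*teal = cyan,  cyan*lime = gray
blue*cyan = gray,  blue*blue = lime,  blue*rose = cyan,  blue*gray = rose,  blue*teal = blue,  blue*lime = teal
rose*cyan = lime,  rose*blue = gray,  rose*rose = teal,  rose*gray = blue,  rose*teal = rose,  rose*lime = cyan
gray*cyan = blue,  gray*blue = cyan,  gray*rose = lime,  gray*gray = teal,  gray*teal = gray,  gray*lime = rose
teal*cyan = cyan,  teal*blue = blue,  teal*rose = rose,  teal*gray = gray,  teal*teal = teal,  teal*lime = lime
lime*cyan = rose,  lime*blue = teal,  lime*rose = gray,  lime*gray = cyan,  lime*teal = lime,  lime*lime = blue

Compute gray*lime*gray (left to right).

blue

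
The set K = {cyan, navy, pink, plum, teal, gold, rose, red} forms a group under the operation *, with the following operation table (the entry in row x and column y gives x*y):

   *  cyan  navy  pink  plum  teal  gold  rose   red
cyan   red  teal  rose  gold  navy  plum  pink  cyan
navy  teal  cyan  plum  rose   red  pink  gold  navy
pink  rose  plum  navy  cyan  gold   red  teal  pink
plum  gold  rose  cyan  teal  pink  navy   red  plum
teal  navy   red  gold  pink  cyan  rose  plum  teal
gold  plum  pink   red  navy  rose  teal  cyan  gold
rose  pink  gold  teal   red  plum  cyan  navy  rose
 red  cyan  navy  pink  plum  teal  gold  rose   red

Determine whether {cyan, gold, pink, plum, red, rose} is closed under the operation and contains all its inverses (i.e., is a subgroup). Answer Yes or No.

plum*plum = teal, which is not in {cyan, gold, pink, plum, red, rose}.
The subset is not closed under *, so it is not a subgroup.
(Structurally, K here is isomorphic to the cyclic group Z_8.)

No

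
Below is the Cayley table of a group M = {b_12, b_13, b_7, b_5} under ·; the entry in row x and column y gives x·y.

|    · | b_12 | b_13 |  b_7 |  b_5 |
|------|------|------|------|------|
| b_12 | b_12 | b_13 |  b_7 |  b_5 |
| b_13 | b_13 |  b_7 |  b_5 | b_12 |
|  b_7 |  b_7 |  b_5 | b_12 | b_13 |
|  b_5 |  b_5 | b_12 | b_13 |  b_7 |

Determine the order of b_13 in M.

The identity element is b_12 (its row matches the header).
b_13^1 = b_13
b_13^2 = b_13·b_13 = b_7
b_13^3 = b_7·b_13 = b_5
b_13^4 = b_5·b_13 = b_12
The first power of b_13 equal to the identity is b_13^4, so ord(b_13) = 4.
(Structurally, M here is isomorphic to the cyclic group Z_4.)

4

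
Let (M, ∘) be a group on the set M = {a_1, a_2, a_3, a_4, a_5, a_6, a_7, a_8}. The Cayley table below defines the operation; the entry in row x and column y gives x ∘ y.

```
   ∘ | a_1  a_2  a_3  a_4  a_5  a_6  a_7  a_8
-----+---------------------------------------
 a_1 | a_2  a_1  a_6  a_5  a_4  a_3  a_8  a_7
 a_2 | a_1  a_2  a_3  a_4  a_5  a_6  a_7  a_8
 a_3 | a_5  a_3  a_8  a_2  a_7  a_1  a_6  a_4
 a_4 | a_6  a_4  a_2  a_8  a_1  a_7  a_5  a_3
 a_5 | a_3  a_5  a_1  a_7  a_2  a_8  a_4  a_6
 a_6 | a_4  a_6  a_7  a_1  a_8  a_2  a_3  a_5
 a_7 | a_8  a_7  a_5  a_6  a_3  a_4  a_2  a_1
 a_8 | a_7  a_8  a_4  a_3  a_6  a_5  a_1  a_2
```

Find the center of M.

An element z is central iff its row equals its column in the table.
For a_7: a_7 ∘ a_3 = a_5 ≠ a_6 = a_3 ∘ a_7, so a_7 ∉ Z.
Checking each element this way leaves Z(M) = {a_2, a_8}.
(Structurally, M here is isomorphic to the dihedral group D_4.)

{a_2, a_8}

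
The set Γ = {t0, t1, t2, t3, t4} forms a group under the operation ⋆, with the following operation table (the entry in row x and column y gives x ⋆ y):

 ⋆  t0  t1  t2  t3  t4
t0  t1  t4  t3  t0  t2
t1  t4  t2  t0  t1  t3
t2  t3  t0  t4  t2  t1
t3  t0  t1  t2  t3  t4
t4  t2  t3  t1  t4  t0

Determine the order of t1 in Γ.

5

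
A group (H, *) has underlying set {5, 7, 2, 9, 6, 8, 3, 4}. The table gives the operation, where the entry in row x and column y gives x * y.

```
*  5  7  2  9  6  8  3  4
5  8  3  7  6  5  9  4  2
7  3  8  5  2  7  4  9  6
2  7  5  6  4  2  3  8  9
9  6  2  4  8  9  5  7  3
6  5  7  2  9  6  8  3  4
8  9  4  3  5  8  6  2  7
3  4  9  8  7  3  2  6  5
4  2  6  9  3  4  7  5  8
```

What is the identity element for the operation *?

6

The identity e satisfies e * x = x for all x, so its row in the table reproduces the column headers.
Row 6 reads: 5, 7, 2, 9, 6, 8, 3, 4 — exactly the header order. So 6 is the identity.
(Structurally, H here is isomorphic to Z_2 x Z_4.)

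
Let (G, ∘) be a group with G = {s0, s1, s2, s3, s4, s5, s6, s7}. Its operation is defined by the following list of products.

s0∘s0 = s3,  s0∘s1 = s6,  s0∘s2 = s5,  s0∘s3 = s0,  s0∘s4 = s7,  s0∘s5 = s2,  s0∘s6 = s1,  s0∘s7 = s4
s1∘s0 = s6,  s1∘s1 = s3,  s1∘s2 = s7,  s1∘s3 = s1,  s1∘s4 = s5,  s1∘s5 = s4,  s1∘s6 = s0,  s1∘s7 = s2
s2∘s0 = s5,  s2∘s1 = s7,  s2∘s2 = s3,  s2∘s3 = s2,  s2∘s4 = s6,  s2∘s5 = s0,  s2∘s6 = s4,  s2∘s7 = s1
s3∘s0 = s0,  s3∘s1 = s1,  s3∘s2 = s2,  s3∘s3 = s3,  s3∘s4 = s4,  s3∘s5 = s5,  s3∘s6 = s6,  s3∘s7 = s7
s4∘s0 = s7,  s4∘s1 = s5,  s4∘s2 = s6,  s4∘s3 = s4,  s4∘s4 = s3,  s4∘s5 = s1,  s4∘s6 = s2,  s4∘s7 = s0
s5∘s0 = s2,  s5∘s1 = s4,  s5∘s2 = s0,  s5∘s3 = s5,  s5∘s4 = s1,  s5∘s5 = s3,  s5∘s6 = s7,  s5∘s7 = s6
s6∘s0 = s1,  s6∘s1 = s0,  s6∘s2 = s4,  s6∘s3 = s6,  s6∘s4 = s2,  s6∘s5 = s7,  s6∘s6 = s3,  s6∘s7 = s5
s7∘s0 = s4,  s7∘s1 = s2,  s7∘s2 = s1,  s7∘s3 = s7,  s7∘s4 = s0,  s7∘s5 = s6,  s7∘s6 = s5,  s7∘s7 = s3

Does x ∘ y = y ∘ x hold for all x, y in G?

Yes

Check whether the table is symmetric across its main diagonal.
Every entry (row x, col y) equals the entry (row y, col x), so G is abelian.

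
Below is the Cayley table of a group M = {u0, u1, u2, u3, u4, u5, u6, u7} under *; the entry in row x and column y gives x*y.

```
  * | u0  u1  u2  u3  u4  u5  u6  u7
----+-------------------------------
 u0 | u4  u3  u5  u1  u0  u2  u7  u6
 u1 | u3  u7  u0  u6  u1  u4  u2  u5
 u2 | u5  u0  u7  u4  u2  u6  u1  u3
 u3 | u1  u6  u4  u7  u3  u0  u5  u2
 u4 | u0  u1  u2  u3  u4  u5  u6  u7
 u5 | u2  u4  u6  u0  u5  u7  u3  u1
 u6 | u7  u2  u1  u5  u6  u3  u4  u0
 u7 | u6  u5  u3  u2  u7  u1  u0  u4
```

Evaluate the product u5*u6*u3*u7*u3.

u5*u6 = u3
u3*u3 = u7
u7*u7 = u4
u4*u3 = u3
(Structurally, M here is isomorphic to Z_2 x Z_4.)

u3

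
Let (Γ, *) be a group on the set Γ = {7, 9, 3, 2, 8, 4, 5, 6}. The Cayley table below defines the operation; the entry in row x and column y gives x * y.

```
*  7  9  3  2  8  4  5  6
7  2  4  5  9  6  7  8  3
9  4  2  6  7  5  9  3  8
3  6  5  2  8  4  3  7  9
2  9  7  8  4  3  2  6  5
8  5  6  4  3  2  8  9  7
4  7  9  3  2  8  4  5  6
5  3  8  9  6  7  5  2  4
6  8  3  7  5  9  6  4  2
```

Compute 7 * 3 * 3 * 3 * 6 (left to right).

7 * 3 = 5
5 * 3 = 9
9 * 3 = 6
6 * 6 = 2

2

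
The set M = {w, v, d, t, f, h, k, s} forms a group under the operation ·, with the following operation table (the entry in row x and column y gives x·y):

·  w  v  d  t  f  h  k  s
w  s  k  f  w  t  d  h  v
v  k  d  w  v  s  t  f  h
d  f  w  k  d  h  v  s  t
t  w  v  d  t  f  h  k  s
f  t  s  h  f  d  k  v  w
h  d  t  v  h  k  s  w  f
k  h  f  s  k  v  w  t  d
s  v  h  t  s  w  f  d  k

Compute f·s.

w

Read row f, column s: f·s = w.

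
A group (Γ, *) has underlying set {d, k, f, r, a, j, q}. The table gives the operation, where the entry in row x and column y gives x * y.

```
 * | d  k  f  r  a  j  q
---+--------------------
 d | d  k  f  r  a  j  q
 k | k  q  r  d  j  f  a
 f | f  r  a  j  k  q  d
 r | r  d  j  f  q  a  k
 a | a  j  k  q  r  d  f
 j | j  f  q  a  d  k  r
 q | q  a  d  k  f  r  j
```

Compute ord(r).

The identity element is d (its row matches the header).
r^1 = r
r^2 = r * r = f
r^3 = f * r = j
r^4 = j * r = a
r^5 = a * r = q
r^6 = q * r = k
r^7 = k * r = d
The first power of r equal to the identity is r^7, so ord(r) = 7.

7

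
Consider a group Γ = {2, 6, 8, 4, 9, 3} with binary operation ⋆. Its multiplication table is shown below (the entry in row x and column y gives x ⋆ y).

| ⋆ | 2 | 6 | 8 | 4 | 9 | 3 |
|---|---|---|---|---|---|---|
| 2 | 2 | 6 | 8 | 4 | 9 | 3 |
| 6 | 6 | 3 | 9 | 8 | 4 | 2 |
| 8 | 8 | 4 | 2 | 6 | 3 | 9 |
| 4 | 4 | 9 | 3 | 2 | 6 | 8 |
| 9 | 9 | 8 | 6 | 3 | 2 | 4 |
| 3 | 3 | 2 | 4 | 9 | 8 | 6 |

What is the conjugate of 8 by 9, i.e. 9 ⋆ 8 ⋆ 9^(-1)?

The identity is 2. In row 9, the entry 2 sits in column 9, so 9^(-1) = 9.
9 ⋆ 8 = 6
6 ⋆ 9 = 4

4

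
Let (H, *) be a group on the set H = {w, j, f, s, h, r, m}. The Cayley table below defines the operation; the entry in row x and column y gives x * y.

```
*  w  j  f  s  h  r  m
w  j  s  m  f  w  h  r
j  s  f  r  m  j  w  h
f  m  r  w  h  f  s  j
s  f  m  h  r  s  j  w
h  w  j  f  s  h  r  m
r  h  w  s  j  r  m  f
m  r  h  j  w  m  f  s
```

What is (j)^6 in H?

j^1 = j
j^2 = j * j = f
j^3 = f * j = r
j^4 = r * j = w
j^5 = w * j = s
j^6 = s * j = m
(Structurally, H here is isomorphic to the cyclic group Z_7.)

m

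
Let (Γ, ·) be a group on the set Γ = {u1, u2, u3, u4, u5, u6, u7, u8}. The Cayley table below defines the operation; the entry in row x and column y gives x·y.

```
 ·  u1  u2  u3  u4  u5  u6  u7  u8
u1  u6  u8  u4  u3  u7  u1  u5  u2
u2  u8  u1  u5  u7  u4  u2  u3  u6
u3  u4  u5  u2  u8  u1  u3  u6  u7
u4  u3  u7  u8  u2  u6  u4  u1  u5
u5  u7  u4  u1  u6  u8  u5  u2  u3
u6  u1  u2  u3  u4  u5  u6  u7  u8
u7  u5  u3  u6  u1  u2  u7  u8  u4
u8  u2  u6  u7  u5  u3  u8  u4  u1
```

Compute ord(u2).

4

The identity element is u6 (its row matches the header).
u2^1 = u2
u2^2 = u2·u2 = u1
u2^3 = u1·u2 = u8
u2^4 = u8·u2 = u6
The first power of u2 equal to the identity is u2^4, so ord(u2) = 4.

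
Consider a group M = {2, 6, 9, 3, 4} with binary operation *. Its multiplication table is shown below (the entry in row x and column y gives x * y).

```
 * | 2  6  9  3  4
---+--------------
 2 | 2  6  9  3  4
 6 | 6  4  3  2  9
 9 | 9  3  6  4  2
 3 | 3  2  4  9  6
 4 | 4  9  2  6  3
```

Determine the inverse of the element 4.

9

First locate the identity: row 2 matches the header, so 2 is the identity.
Scan row 4 for 2: 4 * 9 = 2. Hence 4^(-1) = 9.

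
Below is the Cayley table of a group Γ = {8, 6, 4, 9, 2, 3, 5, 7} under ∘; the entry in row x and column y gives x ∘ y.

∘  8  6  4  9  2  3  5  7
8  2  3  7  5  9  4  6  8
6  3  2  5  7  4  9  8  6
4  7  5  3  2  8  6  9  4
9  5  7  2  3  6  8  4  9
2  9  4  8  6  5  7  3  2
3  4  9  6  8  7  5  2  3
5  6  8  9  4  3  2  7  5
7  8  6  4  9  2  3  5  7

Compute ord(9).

The identity element is 7 (its row matches the header).
9^1 = 9
9^2 = 9 ∘ 9 = 3
9^3 = 3 ∘ 9 = 8
9^4 = 8 ∘ 9 = 5
9^5 = 5 ∘ 9 = 4
9^6 = 4 ∘ 9 = 2
9^7 = 2 ∘ 9 = 6
9^8 = 6 ∘ 9 = 7
The first power of 9 equal to the identity is 9^8, so ord(9) = 8.

8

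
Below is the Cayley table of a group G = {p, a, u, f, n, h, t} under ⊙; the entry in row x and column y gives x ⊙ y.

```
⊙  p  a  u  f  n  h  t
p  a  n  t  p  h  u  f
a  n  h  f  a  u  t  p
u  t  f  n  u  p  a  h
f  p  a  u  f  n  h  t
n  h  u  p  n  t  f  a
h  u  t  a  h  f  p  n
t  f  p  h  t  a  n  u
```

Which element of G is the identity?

f

The identity e satisfies e ⊙ x = x for all x, so its row in the table reproduces the column headers.
Row f reads: p, a, u, f, n, h, t — exactly the header order. So f is the identity.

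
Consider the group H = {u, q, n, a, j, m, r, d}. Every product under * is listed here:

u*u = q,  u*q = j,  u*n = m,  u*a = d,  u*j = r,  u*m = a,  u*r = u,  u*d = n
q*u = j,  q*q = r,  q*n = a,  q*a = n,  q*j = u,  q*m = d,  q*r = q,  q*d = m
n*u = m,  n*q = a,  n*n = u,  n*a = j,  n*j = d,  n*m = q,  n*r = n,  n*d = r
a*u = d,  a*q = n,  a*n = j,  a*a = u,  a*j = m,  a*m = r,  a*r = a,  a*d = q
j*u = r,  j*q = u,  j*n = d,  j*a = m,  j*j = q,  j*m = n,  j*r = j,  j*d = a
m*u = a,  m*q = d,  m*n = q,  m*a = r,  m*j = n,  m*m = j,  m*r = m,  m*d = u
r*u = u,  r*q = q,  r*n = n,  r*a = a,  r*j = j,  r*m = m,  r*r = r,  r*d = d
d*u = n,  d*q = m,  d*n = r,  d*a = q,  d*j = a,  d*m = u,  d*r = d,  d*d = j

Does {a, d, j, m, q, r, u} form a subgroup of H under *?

No

a*q = n, which is not in {a, d, j, m, q, r, u}.
The subset is not closed under *, so it is not a subgroup.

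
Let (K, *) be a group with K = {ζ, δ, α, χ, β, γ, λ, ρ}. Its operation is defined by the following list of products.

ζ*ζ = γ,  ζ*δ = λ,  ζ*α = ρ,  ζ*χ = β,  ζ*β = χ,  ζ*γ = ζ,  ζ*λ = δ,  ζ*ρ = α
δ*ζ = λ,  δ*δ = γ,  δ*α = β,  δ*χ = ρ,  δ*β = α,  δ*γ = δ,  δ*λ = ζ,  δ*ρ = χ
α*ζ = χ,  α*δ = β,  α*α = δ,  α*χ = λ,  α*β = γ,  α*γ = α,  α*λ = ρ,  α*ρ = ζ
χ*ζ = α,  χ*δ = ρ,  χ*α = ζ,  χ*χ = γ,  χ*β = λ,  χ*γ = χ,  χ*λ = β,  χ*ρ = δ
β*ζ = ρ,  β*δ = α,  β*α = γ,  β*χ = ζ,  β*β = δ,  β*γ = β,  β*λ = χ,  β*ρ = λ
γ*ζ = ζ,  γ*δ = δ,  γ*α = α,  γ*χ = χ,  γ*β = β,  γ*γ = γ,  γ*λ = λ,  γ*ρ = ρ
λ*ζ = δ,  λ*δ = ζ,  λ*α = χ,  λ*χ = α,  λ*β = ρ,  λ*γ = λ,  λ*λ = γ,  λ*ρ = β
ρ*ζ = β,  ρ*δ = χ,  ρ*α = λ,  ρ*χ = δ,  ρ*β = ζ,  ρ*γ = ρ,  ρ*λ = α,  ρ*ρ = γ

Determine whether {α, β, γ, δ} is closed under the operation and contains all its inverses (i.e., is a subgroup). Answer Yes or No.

Yes

{α, β, γ, δ} contains the identity γ.
Checking products: every product of two elements of {α, β, γ, δ} (read from the table) lies in {α, β, γ, δ}, so the set is closed.
In a finite group, a nonempty closed subset is a subgroup. So {α, β, γ, δ} ≤ K.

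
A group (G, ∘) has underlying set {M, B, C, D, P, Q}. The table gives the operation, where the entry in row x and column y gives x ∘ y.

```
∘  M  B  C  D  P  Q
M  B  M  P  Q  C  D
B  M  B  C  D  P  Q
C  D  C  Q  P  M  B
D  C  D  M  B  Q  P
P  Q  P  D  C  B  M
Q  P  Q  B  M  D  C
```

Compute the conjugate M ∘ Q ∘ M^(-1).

The identity is B. In row M, the entry B sits in column M, so M^(-1) = M.
M ∘ Q = D
D ∘ M = C
(Structurally, G here is isomorphic to the symmetric group S_3.)

C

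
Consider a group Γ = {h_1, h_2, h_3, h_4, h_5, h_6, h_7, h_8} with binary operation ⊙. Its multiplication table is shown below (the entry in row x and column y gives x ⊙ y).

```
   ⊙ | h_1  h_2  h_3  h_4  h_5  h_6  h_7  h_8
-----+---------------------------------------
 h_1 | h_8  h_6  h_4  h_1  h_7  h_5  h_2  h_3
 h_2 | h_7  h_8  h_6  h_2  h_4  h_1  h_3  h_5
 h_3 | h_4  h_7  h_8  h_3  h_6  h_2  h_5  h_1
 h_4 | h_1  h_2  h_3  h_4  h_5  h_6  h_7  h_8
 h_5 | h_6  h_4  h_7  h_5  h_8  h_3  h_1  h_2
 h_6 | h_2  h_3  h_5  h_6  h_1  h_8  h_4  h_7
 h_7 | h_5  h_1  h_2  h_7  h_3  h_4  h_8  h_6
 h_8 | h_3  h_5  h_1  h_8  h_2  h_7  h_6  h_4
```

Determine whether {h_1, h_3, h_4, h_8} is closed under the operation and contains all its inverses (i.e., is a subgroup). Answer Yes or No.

Yes

{h_1, h_3, h_4, h_8} contains the identity h_4.
Checking products: every product of two elements of {h_1, h_3, h_4, h_8} (read from the table) lies in {h_1, h_3, h_4, h_8}, so the set is closed.
In a finite group, a nonempty closed subset is a subgroup. So {h_1, h_3, h_4, h_8} ≤ Γ.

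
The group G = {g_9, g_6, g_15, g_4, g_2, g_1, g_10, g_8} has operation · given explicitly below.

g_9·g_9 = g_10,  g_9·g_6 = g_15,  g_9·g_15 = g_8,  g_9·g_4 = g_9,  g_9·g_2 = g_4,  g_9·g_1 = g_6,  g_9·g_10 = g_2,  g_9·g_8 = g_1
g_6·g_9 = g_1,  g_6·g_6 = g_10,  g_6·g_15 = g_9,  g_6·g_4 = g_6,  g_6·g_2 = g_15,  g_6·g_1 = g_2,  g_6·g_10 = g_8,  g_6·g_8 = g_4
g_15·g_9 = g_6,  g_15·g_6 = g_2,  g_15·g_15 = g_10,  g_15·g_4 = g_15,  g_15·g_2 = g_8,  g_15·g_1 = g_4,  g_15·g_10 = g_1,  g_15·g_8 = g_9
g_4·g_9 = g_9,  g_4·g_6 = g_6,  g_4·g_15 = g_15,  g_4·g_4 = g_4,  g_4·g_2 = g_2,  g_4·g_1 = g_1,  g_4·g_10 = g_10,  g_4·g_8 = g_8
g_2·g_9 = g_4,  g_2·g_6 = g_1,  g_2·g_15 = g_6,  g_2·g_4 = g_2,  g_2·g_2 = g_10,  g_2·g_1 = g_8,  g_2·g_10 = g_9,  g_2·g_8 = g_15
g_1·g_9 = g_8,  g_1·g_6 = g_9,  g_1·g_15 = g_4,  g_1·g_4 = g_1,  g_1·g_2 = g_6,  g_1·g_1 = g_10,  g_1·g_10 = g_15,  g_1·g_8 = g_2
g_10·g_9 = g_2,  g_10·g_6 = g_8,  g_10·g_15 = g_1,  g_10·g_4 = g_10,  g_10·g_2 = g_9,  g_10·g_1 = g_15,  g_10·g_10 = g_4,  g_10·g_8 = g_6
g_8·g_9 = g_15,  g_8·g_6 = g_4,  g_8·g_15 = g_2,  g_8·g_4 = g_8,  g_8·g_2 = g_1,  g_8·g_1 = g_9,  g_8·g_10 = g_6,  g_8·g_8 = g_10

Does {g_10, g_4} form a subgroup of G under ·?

Yes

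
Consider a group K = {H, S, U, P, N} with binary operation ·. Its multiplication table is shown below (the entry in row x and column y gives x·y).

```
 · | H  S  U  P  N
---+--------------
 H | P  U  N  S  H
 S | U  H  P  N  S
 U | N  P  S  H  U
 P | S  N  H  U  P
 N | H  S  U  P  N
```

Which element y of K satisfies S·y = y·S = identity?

First locate the identity: row N matches the header, so N is the identity.
Scan row S for N: S·P = N. Hence S^(-1) = P.

P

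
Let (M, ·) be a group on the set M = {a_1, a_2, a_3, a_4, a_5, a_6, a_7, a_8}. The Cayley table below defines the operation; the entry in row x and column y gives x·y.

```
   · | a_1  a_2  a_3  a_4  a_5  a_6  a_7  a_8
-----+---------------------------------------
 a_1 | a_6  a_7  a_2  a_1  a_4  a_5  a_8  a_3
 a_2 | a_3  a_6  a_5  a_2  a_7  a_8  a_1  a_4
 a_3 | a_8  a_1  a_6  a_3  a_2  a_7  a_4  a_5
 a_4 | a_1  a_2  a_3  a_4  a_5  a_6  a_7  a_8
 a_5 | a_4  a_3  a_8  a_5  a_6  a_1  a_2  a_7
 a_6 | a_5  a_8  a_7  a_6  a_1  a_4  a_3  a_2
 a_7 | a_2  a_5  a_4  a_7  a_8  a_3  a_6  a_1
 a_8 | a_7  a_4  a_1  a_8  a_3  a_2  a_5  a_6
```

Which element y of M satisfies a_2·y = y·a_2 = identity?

First locate the identity: row a_4 matches the header, so a_4 is the identity.
Scan row a_2 for a_4: a_2·a_8 = a_4. Hence a_2^(-1) = a_8.

a_8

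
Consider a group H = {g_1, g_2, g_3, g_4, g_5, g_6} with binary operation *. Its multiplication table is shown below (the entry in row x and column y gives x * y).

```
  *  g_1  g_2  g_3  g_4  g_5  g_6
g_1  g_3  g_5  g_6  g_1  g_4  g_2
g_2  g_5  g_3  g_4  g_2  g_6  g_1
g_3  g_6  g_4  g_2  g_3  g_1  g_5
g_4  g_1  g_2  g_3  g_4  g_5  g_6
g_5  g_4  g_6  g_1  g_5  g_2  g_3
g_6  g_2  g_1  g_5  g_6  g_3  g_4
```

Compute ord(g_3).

3

The identity element is g_4 (its row matches the header).
g_3^1 = g_3
g_3^2 = g_3 * g_3 = g_2
g_3^3 = g_2 * g_3 = g_4
The first power of g_3 equal to the identity is g_3^3, so ord(g_3) = 3.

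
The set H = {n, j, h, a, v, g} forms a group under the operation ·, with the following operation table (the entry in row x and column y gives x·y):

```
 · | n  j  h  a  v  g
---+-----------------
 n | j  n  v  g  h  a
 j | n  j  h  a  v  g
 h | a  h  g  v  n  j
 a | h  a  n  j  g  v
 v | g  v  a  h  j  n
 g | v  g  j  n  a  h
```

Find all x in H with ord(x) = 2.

{a, n, v}

Identity is j. Compute the order of each non-identity element by repeated multiplication:
  n: n → j  (order 2)
  h: h → g → j  (order 3)
  a: a → j  (order 2)
  v: v → j  (order 2)
  g: g → h → j  (order 3)
Elements of order 2: {a, n, v}.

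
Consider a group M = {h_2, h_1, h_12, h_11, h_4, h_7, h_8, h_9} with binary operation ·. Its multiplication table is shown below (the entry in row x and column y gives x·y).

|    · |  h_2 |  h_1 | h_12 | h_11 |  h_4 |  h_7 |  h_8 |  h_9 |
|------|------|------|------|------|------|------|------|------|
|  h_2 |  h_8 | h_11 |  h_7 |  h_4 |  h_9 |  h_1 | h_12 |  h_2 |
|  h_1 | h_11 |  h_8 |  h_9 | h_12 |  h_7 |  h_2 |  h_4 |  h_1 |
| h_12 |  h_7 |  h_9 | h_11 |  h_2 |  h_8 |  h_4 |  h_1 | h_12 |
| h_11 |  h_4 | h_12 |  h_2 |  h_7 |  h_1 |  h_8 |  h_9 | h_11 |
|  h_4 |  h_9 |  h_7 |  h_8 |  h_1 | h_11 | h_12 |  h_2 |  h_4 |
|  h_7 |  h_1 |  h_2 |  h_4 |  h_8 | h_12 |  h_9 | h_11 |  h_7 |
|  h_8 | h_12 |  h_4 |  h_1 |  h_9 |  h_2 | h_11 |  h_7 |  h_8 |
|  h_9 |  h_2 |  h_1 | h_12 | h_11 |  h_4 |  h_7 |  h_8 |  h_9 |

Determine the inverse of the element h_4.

h_2

First locate the identity: row h_9 matches the header, so h_9 is the identity.
Scan row h_4 for h_9: h_4·h_2 = h_9. Hence h_4^(-1) = h_2.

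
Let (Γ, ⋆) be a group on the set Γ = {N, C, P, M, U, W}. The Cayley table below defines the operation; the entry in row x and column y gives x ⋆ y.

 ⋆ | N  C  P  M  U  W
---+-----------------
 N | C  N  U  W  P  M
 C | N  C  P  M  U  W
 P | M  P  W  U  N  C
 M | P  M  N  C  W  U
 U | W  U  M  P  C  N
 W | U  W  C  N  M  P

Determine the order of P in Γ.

3

The identity element is C (its row matches the header).
P^1 = P
P^2 = P ⋆ P = W
P^3 = W ⋆ P = C
The first power of P equal to the identity is P^3, so ord(P) = 3.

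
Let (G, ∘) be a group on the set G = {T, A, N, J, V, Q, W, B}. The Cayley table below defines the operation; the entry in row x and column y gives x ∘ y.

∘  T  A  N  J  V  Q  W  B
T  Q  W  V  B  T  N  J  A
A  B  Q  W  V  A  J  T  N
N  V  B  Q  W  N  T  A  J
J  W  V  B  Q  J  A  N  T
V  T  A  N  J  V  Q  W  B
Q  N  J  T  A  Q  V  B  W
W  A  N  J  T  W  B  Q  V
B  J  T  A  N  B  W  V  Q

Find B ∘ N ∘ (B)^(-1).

T

The identity is V. In row B, the entry V sits in column W, so B^(-1) = W.
B ∘ N = A
A ∘ W = T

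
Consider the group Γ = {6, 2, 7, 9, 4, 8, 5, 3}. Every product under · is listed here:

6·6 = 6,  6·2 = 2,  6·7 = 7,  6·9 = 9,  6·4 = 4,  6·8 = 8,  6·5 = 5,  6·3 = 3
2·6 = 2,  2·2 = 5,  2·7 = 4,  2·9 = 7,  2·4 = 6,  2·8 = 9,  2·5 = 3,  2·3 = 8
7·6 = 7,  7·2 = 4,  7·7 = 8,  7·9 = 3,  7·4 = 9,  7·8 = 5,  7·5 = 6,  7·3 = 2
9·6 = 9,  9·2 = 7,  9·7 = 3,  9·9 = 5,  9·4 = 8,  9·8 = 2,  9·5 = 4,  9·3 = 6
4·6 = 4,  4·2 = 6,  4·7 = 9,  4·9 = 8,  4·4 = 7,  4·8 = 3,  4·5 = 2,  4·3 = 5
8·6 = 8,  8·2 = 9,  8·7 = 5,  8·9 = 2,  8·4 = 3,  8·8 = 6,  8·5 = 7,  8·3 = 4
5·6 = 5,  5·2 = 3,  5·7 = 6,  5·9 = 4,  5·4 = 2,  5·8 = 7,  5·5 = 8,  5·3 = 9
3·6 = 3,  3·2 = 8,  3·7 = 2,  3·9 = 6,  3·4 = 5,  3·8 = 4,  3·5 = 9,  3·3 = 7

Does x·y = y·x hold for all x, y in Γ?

Check whether the table is symmetric across its main diagonal.
Every entry (row x, col y) equals the entry (row y, col x), so Γ is abelian.
(In fact Γ ≅ the cyclic group Z_8.)

Yes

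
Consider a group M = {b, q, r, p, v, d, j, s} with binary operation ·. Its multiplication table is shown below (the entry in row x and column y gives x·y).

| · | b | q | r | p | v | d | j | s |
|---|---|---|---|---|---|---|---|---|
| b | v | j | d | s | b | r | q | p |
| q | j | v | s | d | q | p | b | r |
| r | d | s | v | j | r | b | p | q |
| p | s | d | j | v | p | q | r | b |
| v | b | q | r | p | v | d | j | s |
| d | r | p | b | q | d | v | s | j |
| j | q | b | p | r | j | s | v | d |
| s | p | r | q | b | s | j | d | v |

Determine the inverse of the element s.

First locate the identity: row v matches the header, so v is the identity.
Scan row s for v: s·s = v. Hence s^(-1) = s.
(Structurally, M here is isomorphic to the elementary abelian group (Z_2)^3.)

s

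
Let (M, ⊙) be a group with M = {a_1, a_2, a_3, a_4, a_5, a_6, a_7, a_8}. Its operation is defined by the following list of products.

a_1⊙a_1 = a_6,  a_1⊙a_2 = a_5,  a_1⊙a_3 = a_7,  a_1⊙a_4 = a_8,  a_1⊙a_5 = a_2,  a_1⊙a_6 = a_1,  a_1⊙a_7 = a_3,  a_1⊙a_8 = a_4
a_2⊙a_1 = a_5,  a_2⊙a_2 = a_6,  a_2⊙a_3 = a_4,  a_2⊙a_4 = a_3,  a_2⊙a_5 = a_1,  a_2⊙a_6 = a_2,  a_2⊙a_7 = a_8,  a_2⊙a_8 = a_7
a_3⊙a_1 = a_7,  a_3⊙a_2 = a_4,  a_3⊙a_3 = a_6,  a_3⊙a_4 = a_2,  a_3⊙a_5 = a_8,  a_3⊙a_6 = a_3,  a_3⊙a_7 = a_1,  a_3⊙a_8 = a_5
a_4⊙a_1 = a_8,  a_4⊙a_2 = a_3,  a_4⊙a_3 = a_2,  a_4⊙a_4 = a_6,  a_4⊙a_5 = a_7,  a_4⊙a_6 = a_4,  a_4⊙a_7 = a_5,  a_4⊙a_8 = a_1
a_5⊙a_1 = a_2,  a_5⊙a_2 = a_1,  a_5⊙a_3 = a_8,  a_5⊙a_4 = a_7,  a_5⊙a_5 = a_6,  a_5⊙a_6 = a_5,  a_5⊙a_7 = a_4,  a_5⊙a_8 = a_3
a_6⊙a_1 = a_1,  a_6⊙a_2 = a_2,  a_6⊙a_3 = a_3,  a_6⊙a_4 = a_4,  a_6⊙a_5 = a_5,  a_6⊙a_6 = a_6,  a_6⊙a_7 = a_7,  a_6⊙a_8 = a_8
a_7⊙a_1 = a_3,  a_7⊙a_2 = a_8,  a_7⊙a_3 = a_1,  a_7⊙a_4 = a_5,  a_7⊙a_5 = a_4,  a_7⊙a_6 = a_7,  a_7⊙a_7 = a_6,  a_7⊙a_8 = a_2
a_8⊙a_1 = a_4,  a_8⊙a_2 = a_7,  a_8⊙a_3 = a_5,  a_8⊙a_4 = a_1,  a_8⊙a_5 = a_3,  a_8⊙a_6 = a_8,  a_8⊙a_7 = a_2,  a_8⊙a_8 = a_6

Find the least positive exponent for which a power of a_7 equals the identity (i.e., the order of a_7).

The identity element is a_6 (its row matches the header).
a_7^1 = a_7
a_7^2 = a_7 ⊙ a_7 = a_6
The first power of a_7 equal to the identity is a_7^2, so ord(a_7) = 2.
(Structurally, M here is isomorphic to the elementary abelian group (Z_2)^3.)

2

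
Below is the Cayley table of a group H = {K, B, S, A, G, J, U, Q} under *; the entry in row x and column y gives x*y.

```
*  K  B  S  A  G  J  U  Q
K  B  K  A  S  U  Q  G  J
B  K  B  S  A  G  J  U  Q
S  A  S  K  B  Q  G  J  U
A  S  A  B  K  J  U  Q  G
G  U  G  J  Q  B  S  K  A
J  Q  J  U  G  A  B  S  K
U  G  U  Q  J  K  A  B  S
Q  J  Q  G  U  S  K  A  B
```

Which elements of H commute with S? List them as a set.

Compare row S with column S entry by entry.
A*S = B = S*A, so A commutes with S.
J*S = U but S*J = G, so J does not.
Collecting the elements that commute with S: C(S) = {A, B, K, S}.

{A, B, K, S}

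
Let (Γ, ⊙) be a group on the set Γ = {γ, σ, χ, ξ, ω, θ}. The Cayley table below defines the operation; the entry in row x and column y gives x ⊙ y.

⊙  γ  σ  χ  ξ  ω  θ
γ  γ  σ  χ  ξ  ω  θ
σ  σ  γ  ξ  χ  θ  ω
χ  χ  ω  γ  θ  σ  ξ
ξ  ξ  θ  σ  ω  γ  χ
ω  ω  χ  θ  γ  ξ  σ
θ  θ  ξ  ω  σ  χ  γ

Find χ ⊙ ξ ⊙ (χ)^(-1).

ω

The identity is γ. In row χ, the entry γ sits in column χ, so χ^(-1) = χ.
χ ⊙ ξ = θ
θ ⊙ χ = ω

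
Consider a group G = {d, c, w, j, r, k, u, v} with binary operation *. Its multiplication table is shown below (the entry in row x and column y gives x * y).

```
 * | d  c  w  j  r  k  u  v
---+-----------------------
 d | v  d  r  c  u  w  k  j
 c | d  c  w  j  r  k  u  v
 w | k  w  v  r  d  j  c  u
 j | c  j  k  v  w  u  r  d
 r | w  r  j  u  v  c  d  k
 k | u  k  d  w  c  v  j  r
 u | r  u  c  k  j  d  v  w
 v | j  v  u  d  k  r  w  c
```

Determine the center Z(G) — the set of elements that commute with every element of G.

{c, v}

An element z is central iff its row equals its column in the table.
For r: r * d = w ≠ u = d * r, so r ∉ Z.
Checking each element this way leaves Z(G) = {c, v}.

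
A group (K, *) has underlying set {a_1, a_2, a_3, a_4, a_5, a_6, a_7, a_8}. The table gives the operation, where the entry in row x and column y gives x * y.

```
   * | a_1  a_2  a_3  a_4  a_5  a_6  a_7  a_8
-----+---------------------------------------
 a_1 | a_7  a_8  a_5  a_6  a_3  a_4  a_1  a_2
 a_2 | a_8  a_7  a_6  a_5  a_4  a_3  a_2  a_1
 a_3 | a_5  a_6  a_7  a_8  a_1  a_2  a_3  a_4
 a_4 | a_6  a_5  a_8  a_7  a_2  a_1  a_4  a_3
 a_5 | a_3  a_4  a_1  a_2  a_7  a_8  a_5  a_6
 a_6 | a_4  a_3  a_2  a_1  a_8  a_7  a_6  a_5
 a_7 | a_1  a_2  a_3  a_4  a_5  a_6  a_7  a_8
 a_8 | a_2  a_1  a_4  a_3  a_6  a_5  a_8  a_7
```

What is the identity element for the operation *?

a_7

The identity e satisfies e * x = x for all x, so its row in the table reproduces the column headers.
Row a_7 reads: a_1, a_2, a_3, a_4, a_5, a_6, a_7, a_8 — exactly the header order. So a_7 is the identity.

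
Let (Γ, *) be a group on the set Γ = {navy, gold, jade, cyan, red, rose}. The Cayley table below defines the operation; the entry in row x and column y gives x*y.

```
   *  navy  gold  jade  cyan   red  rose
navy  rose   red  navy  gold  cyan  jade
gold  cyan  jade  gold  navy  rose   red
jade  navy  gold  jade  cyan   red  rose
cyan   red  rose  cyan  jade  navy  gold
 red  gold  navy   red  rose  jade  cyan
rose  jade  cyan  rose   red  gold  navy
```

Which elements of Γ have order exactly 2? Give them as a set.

Identity is jade. Compute the order of each non-identity element by repeated multiplication:
  navy: navy → rose → jade  (order 3)
  gold: gold → jade  (order 2)
  cyan: cyan → jade  (order 2)
  red: red → jade  (order 2)
  rose: rose → navy → jade  (order 3)
Elements of order 2: {cyan, gold, red}.

{cyan, gold, red}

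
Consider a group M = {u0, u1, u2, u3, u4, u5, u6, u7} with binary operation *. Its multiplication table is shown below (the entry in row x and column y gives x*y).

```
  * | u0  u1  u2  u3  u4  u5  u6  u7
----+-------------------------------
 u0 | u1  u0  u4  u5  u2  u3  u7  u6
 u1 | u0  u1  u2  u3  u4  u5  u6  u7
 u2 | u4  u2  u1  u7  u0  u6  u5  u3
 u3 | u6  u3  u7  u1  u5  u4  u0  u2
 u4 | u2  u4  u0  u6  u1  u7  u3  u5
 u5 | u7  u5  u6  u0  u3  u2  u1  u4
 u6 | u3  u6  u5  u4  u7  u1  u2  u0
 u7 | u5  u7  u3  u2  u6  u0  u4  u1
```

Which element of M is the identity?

u1

The identity e satisfies e*x = x for all x, so its row in the table reproduces the column headers.
Row u1 reads: u0, u1, u2, u3, u4, u5, u6, u7 — exactly the header order. So u1 is the identity.
(Structurally, M here is isomorphic to the dihedral group D_4.)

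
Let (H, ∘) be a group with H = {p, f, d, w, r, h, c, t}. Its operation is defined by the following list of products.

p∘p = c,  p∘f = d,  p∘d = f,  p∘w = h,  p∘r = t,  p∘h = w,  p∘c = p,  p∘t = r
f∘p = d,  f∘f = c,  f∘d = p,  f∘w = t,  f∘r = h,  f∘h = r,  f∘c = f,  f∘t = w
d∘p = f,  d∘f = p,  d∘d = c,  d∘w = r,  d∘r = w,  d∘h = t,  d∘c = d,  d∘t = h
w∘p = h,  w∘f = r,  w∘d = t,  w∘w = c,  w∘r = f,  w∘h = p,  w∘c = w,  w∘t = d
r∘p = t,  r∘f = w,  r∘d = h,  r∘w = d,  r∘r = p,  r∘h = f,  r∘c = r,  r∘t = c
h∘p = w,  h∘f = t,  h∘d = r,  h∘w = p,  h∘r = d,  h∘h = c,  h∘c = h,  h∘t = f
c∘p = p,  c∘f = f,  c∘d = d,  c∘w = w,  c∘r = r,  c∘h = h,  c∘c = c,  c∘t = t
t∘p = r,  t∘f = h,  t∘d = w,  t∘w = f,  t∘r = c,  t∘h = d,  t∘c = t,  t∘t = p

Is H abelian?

No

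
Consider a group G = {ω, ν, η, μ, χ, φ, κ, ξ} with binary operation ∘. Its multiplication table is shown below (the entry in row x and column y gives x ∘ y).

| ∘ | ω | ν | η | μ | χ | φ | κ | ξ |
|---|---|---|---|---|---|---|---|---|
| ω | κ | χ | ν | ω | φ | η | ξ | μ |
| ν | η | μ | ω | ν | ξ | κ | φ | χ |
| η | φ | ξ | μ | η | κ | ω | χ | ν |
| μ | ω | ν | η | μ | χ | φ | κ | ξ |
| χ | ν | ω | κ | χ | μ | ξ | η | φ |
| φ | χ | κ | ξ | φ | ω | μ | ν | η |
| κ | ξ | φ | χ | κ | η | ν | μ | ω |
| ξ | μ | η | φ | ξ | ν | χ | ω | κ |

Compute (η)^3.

η

η^1 = η
η^2 = η ∘ η = μ
η^3 = μ ∘ η = η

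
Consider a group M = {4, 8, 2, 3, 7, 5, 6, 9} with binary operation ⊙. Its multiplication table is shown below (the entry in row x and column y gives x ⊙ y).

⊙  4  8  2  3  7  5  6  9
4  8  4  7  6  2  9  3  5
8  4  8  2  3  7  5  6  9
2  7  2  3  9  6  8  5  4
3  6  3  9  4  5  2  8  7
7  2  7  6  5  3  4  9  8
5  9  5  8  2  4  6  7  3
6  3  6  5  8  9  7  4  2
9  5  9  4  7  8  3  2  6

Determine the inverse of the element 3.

6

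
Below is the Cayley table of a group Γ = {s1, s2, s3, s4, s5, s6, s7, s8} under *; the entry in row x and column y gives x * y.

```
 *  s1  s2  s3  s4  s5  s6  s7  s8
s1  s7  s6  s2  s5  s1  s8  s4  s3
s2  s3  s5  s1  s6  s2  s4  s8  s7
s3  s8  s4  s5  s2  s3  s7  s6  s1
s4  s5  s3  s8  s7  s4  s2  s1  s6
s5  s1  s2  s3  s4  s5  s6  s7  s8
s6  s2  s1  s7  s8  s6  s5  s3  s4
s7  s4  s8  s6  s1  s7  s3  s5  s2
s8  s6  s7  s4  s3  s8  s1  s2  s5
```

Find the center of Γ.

An element z is central iff its row equals its column in the table.
For s1: s1 * s8 = s3 ≠ s6 = s8 * s1, so s1 ∉ Z.
Checking each element this way leaves Z(Γ) = {s5, s7}.

{s5, s7}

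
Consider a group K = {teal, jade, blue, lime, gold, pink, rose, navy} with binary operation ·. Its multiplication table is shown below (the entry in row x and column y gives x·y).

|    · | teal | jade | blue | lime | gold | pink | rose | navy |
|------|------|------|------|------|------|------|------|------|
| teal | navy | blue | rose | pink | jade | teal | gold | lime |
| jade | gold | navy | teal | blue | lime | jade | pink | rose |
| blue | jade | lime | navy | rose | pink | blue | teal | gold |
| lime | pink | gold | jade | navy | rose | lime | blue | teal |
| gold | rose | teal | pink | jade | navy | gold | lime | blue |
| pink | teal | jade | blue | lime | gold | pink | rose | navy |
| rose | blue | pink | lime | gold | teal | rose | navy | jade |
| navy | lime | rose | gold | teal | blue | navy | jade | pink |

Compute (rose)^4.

rose^1 = rose
rose^2 = rose·rose = navy
rose^3 = navy·rose = jade
rose^4 = jade·rose = pink

pink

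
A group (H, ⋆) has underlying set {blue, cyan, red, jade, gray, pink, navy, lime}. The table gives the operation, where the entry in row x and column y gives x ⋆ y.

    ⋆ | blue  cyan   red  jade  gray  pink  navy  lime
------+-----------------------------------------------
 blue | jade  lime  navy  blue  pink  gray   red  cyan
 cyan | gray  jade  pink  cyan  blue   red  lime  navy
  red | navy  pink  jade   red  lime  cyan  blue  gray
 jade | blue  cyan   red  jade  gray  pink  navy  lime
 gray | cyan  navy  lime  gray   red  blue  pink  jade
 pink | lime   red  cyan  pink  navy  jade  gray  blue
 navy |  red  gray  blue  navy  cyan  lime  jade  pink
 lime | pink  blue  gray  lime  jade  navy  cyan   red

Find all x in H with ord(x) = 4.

{gray, lime}

Identity is jade. Compute the order of each non-identity element by repeated multiplication:
  blue: blue → jade  (order 2)
  cyan: cyan → jade  (order 2)
  red: red → jade  (order 2)
  gray: gray → red → lime → jade  (order 4)
  pink: pink → jade  (order 2)
  navy: navy → jade  (order 2)
  lime: lime → red → gray → jade  (order 4)
Elements of order 4: {gray, lime}.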